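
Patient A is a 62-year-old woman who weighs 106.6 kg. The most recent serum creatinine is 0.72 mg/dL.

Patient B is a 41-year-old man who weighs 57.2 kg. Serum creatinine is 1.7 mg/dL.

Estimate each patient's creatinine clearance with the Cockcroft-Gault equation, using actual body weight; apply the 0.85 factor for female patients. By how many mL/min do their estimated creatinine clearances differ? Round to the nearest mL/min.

90 mL/min

Patient A: CrCl = (140 − 62) × 106.6 / (72 × 0.72) × 0.85 = 8314.8 / 51.84 × 0.85 ≈ 136.3 mL/min
Patient B: CrCl = (140 − 41) × 57.2 / (72 × 1.7) = 5662.8 / 122.40 ≈ 46.3 mL/min
|136.3 − 46.3| = 90.0 mL/min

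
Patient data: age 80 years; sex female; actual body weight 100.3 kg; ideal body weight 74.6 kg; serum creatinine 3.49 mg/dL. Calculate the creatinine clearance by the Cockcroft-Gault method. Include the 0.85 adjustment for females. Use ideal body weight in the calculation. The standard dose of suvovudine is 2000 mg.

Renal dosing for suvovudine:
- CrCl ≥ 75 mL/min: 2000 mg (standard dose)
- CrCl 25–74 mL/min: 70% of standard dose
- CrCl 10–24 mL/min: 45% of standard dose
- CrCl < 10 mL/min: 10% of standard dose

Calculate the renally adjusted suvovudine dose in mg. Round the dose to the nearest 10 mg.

CrCl = (140 − 80) × 74.6 / (72 × 3.49) × 0.85 = 4476.0 / 251.28 × 0.85 ≈ 15.1 mL/min
CrCl ≈ 15 mL/min → bracket 10–24 mL/min.
45% of 2000 mg = 900 mg

900 mg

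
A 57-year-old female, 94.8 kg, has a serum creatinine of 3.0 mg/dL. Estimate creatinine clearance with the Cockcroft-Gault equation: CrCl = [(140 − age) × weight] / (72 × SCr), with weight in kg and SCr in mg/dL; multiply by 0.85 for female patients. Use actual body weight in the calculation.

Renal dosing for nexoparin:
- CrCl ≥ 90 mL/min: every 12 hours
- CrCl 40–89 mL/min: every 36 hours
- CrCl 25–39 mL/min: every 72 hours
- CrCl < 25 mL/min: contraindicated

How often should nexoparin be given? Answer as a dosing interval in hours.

every 72 hours

CrCl = (140 − 57) × 94.8 / (72 × 3) × 0.85 = 7868.4 / 216.00 × 0.85 ≈ 31.0 mL/min
CrCl ≈ 31 mL/min → bracket 25–39 mL/min → every 72 hours.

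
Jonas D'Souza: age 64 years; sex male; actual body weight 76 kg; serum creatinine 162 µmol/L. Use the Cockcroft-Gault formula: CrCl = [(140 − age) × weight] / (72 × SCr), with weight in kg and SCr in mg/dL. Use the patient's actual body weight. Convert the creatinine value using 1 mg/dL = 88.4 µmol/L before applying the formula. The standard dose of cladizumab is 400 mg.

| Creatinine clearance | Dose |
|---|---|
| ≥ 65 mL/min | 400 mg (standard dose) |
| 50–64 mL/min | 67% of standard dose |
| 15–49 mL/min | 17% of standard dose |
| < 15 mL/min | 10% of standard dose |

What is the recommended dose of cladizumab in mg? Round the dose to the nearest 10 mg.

70 mg

SCr = 162 / 88.4 = 1.833 mg/dL
CrCl = (140 − 64) × 76 / (72 × 1.833) = 5776.0 / 131.98 ≈ 43.8 mL/min
CrCl ≈ 44 mL/min → bracket 15–49 mL/min.
17% of 400 mg = 68 mg → 70 mg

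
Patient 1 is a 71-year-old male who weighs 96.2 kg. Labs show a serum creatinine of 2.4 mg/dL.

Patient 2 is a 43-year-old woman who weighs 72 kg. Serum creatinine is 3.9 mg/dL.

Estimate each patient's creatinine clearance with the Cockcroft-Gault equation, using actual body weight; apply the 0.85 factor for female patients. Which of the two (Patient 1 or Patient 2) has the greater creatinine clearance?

Patient 1

Patient 1: CrCl = (140 − 71) × 96.2 / (72 × 2.4) = 6637.8 / 172.80 ≈ 38.4 mL/min
Patient 2: CrCl = (140 − 43) × 72 / (72 × 3.9) × 0.85 = 6984.0 / 280.80 × 0.85 ≈ 21.1 mL/min
38.4 vs 21.1 mL/min → Patient 1 is higher.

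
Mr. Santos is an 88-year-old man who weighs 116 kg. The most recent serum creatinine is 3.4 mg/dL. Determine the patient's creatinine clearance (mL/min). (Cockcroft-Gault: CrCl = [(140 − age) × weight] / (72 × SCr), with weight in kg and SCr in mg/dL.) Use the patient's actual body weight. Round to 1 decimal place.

CrCl = (140 − 88) × 116 / (72 × 3.4) = 6032.0 / 244.80 ≈ 24.6 mL/min

24.6 mL/min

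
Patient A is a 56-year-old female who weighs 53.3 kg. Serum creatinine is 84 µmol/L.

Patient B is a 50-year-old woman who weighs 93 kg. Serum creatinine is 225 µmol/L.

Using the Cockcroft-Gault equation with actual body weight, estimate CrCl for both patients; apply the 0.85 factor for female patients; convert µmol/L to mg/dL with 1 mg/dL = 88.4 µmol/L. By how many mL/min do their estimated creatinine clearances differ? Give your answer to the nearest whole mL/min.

Patient A: SCr = 84 / 88.4 = 0.95 mg/dL
Patient A: CrCl = (140 − 56) × 53.3 / (72 × 0.95) × 0.85 = 4477.2 / 68.40 × 0.85 ≈ 55.6 mL/min
Patient B: SCr = 225 / 88.4 = 2.545 mg/dL
Patient B: CrCl = (140 − 50) × 93 / (72 × 2.545) × 0.85 = 8370.0 / 183.24 × 0.85 ≈ 38.8 mL/min
|55.6 − 38.8| = 16.8 mL/min

17 mL/min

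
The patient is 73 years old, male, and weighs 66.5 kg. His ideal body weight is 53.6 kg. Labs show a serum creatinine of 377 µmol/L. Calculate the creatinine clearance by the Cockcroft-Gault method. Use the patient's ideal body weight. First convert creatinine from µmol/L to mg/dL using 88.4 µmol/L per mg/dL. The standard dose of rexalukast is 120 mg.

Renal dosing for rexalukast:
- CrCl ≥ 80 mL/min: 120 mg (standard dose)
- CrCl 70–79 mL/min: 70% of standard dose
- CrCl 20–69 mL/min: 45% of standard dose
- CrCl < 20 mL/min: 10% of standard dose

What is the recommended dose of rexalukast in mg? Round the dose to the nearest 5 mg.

SCr = 377 / 88.4 = 4.265 mg/dL
CrCl = (140 − 73) × 53.6 / (72 × 4.265) = 3591.2 / 307.08 ≈ 11.7 mL/min
CrCl ≈ 12 mL/min → bracket < 20 mL/min.
10% of 120 mg = 12 mg → 10 mg

10 mg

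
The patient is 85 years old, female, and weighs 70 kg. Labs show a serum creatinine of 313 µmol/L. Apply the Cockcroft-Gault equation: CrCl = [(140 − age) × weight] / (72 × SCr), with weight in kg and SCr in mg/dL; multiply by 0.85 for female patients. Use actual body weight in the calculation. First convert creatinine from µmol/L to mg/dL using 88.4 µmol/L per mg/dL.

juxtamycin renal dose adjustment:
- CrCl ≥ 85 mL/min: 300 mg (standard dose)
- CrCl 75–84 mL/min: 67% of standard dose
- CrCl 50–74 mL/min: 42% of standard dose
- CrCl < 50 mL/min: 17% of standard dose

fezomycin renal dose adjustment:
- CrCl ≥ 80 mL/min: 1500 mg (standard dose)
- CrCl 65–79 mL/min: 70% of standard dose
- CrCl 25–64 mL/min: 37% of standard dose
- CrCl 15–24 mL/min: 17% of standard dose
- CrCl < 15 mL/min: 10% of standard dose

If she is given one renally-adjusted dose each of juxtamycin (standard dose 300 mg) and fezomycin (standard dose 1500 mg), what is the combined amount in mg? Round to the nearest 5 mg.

200 mg

SCr = 313 / 88.4 = 3.541 mg/dL
CrCl = (140 − 85) × 70 / (72 × 3.541) × 0.85 = 3850.0 / 254.95 × 0.85 ≈ 12.8 mL/min
CrCl ≈ 13 mL/min.
juxtamycin: < 50 mL/min → 17% of 300 mg = 51 mg.
fezomycin: < 15 mL/min → 10% of 1500 mg = 150 mg.
Total = 51 + 150 = 201 mg.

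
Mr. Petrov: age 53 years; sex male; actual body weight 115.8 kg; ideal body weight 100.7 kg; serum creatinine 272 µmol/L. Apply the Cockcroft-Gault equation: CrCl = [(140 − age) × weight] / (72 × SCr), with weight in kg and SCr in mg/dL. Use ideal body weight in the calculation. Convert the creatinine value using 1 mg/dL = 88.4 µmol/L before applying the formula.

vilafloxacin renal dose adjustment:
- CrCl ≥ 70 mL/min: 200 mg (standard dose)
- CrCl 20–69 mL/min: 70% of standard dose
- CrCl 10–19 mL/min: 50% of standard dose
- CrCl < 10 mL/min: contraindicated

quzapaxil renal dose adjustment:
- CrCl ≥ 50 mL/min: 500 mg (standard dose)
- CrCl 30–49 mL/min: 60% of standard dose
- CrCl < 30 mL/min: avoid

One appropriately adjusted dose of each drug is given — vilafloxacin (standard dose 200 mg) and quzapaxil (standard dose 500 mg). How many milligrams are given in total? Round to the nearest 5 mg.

SCr = 272 / 88.4 = 3.077 mg/dL
CrCl = (140 − 53) × 100.7 / (72 × 3.077) = 8760.9 / 221.54 ≈ 39.5 mL/min
CrCl ≈ 40 mL/min.
vilafloxacin: 20–69 mL/min → 70% of 200 mg = 140 mg.
quzapaxil: 30–49 mL/min → 60% of 500 mg = 300 mg.
Total = 140 + 300 = 440 mg.

440 mg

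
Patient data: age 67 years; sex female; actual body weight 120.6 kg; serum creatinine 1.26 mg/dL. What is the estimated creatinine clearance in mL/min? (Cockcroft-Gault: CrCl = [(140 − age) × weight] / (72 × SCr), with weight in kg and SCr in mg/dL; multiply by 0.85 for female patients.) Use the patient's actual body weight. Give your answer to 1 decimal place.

CrCl = (140 − 67) × 120.6 / (72 × 1.26) × 0.85 = 8803.8 / 90.72 × 0.85 ≈ 82.5 mL/min

82.5 mL/min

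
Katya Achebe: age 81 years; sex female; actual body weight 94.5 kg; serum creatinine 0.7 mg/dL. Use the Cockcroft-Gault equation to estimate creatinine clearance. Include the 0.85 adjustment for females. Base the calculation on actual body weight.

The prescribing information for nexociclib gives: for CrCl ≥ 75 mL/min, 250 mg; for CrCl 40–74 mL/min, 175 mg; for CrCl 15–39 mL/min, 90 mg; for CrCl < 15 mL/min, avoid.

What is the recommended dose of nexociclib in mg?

250 mg

CrCl = (140 − 81) × 94.5 / (72 × 0.7) × 0.85 = 5575.5 / 50.40 × 0.85 ≈ 94.0 mL/min
CrCl ≈ 94 mL/min → bracket ≥ 75 mL/min.
Dose for this bracket: 250 mg.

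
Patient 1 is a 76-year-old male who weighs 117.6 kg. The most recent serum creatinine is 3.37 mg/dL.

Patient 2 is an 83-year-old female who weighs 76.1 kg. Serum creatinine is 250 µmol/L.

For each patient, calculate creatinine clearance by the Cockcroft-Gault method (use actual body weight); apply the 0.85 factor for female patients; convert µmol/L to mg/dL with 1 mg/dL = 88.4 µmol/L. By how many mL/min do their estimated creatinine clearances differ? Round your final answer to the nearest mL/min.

13 mL/min

Patient 1: CrCl = (140 − 76) × 117.6 / (72 × 3.37) = 7526.4 / 242.64 ≈ 31.0 mL/min
Patient 2: SCr = 250 / 88.4 = 2.828 mg/dL
Patient 2: CrCl = (140 − 83) × 76.1 / (72 × 2.828) × 0.85 = 4337.7 / 203.62 × 0.85 ≈ 18.1 mL/min
|31.0 − 18.1| = 12.9 mL/min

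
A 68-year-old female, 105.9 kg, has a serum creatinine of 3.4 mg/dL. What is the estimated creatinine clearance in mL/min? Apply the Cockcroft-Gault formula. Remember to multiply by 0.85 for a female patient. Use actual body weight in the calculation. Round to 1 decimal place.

CrCl = (140 − 68) × 105.9 / (72 × 3.4) × 0.85 = 7624.8 / 244.80 × 0.85 ≈ 26.5 mL/min

26.5 mL/min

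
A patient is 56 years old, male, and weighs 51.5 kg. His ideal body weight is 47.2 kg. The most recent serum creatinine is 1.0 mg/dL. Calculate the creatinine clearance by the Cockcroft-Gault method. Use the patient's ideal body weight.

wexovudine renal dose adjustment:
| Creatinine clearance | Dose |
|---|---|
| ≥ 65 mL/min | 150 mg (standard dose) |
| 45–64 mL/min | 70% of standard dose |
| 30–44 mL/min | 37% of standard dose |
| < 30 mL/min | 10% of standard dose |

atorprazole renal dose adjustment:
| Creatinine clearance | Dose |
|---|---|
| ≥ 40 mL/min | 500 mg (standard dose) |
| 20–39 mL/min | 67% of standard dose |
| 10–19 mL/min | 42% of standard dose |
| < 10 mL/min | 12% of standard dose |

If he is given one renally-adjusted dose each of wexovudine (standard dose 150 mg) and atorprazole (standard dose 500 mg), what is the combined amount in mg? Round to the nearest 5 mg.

CrCl = (140 − 56) × 47.2 / (72 × 1) = 3964.8 / 72.00 ≈ 55.1 mL/min
CrCl ≈ 55 mL/min.
wexovudine: 45–64 mL/min → 70% of 150 mg = 105 mg.
atorprazole: ≥ 40 mL/min → 100% of 500 mg = 500 mg.
Total = 105 + 500 = 605 mg.

605 mg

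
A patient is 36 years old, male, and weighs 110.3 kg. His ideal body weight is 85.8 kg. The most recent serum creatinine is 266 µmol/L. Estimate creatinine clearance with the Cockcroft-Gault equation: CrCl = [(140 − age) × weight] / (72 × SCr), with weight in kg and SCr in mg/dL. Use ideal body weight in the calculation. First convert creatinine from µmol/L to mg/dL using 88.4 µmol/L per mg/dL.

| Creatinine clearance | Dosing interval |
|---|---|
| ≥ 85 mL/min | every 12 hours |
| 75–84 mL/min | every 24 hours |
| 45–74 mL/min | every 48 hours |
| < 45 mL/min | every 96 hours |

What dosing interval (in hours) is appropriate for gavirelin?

every 96 hours

SCr = 266 / 88.4 = 3.009 mg/dL
CrCl = (140 − 36) × 85.8 / (72 × 3.009) = 8923.2 / 216.65 ≈ 41.2 mL/min
CrCl ≈ 41 mL/min → bracket < 45 mL/min → every 96 hours.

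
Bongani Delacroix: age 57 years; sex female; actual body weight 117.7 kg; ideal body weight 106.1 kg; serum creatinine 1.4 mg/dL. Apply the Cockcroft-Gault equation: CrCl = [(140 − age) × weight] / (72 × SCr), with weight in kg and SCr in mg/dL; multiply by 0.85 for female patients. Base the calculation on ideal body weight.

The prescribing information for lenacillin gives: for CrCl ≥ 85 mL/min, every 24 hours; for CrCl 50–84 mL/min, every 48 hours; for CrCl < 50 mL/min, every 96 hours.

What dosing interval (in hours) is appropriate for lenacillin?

every 48 hours

CrCl = (140 − 57) × 106.1 / (72 × 1.4) × 0.85 = 8806.3 / 100.80 × 0.85 ≈ 74.3 mL/min
CrCl ≈ 74 mL/min → bracket 50–84 mL/min → every 48 hours.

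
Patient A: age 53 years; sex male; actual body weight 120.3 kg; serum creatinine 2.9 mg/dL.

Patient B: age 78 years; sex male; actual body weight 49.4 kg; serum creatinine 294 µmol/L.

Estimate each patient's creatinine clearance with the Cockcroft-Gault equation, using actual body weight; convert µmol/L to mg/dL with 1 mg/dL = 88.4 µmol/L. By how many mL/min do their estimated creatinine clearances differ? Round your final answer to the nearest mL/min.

37 mL/min

Patient A: CrCl = (140 − 53) × 120.3 / (72 × 2.9) = 10466.1 / 208.80 ≈ 50.1 mL/min
Patient B: SCr = 294 / 88.4 = 3.326 mg/dL
Patient B: CrCl = (140 − 78) × 49.4 / (72 × 3.326) = 3062.8 / 239.47 ≈ 12.8 mL/min
|50.1 − 12.8| = 37.3 mL/min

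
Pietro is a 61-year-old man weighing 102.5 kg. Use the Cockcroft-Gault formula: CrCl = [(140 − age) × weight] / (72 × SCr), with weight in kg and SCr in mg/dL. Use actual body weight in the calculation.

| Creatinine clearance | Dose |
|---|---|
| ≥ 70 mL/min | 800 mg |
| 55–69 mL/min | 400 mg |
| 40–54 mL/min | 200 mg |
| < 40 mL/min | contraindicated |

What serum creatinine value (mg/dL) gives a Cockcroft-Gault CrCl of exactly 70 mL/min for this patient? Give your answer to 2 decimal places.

Standard dose requires CrCl ≥ 70 mL/min.
Set (140 − 61) × 102.5 / (72 × SCr) = 70
SCr = (140 − 61) × 102.5 / (72 × 70) = 1.607 mg/dL

1.61 mg/dL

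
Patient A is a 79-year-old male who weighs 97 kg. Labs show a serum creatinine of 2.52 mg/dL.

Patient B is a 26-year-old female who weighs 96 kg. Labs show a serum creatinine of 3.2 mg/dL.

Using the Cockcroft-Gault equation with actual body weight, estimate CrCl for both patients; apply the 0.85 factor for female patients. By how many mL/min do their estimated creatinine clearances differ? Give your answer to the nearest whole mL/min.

Patient A: CrCl = (140 − 79) × 97 / (72 × 2.52) = 5917.0 / 181.44 ≈ 32.6 mL/min
Patient B: CrCl = (140 − 26) × 96 / (72 × 3.2) × 0.85 = 10944.0 / 230.40 × 0.85 ≈ 40.4 mL/min
|32.6 − 40.4| = 7.8 mL/min

8 mL/min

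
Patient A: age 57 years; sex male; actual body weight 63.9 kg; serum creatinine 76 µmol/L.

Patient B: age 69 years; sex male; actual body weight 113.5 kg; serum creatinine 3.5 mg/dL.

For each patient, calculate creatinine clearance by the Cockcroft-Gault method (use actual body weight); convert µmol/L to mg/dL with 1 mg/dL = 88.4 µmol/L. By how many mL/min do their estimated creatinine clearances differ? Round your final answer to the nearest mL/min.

Patient A: SCr = 76 / 88.4 = 0.86 mg/dL
Patient A: CrCl = (140 − 57) × 63.9 / (72 × 0.86) = 5303.7 / 61.92 ≈ 85.7 mL/min
Patient B: CrCl = (140 − 69) × 113.5 / (72 × 3.5) = 8058.5 / 252.00 ≈ 32.0 mL/min
|85.7 − 32.0| = 53.7 mL/min

54 mL/min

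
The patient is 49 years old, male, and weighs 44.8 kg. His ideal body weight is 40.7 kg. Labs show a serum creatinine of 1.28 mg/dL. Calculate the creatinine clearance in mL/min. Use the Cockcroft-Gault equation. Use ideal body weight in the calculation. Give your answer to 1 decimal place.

CrCl = (140 − 49) × 40.7 / (72 × 1.28) = 3703.7 / 92.16 ≈ 40.2 mL/min

40.2 mL/min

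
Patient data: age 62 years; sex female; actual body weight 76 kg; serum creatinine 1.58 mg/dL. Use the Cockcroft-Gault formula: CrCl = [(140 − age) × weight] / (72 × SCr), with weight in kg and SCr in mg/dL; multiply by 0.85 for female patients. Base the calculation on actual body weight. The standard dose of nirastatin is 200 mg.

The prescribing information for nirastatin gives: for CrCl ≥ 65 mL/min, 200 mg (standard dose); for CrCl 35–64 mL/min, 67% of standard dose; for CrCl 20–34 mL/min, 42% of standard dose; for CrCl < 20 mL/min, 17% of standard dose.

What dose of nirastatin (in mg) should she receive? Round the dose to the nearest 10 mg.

CrCl = (140 − 62) × 76 / (72 × 1.58) × 0.85 = 5928.0 / 113.76 × 0.85 ≈ 44.3 mL/min
CrCl ≈ 44 mL/min → bracket 35–64 mL/min.
67% of 200 mg = 134 mg → 130 mg

130 mg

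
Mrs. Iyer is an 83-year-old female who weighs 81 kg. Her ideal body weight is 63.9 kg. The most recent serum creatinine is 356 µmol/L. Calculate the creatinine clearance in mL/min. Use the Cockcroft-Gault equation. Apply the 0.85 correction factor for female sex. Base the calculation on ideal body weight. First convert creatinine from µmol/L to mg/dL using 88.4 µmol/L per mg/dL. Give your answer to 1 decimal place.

10.7 mL/min

SCr = 356 / 88.4 = 4.027 mg/dL
CrCl = (140 − 83) × 63.9 / (72 × 4.027) × 0.85 = 3642.3 / 289.94 × 0.85 ≈ 10.7 mL/min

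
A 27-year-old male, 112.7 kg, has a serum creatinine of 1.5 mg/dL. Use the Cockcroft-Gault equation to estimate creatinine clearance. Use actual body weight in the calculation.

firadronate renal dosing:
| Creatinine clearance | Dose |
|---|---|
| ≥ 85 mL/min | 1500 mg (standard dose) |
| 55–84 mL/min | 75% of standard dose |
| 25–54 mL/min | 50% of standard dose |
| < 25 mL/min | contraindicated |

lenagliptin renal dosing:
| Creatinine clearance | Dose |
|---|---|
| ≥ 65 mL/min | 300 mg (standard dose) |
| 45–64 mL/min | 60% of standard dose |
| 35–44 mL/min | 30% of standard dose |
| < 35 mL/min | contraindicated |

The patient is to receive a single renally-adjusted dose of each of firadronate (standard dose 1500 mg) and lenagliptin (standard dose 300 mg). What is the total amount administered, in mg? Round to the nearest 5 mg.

CrCl = (140 − 27) × 112.7 / (72 × 1.5) = 12735.1 / 108.00 ≈ 117.9 mL/min
CrCl ≈ 118 mL/min.
firadronate: ≥ 85 mL/min → 100% of 1500 mg = 1500 mg.
lenagliptin: ≥ 65 mL/min → 100% of 300 mg = 300 mg.
Total = 1500 + 300 = 1800 mg.

1800 mg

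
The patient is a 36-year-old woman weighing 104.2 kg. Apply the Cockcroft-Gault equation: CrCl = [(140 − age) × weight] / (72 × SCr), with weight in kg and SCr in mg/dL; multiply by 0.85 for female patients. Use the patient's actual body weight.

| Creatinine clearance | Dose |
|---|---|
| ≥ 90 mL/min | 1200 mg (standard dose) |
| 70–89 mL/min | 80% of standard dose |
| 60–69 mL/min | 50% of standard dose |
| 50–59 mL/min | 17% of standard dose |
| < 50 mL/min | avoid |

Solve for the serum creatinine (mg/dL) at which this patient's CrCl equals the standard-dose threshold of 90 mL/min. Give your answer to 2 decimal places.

Standard dose requires CrCl ≥ 90 mL/min.
Set (140 − 36) × 104.2 × 0.85 / (72 × SCr) = 90
SCr = (140 − 36) × 104.2 × 0.85 / (72 × 90) = 1.421 mg/dL

1.42 mg/dL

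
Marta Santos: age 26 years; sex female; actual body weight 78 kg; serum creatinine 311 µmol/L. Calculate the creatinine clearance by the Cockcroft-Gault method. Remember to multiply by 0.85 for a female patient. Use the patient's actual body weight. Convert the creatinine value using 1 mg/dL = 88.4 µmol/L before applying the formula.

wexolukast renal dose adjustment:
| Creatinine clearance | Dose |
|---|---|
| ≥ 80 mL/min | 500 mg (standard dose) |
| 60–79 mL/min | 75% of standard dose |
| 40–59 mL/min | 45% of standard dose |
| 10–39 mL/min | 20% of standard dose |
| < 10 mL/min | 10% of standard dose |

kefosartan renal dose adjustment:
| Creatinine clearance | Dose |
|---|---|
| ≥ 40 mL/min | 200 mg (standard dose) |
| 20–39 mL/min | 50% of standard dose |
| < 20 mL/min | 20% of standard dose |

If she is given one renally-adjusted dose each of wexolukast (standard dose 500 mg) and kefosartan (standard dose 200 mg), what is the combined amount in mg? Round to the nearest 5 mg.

SCr = 311 / 88.4 = 3.518 mg/dL
CrCl = (140 − 26) × 78 / (72 × 3.518) × 0.85 = 8892.0 / 253.30 × 0.85 ≈ 29.8 mL/min
CrCl ≈ 30 mL/min.
wexolukast: 10–39 mL/min → 20% of 500 mg = 100 mg.
kefosartan: 20–39 mL/min → 50% of 200 mg = 100 mg.
Total = 100 + 100 = 200 mg.

200 mg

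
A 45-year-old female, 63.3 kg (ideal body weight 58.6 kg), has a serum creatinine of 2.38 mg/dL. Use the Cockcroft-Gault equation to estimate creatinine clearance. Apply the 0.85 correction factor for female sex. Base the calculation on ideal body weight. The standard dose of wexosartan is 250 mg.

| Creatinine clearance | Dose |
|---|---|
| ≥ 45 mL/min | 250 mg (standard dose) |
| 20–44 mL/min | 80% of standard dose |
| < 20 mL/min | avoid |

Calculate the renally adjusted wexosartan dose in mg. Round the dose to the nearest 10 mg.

200 mg

CrCl = (140 − 45) × 58.6 / (72 × 2.38) × 0.85 = 5567.0 / 171.36 × 0.85 ≈ 27.6 mL/min
CrCl ≈ 28 mL/min → bracket 20–44 mL/min.
80% of 250 mg = 200 mg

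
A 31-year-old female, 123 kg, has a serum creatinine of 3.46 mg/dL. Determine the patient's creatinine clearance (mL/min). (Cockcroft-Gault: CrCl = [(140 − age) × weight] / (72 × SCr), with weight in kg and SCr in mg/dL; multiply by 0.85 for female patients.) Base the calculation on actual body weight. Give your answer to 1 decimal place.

CrCl = (140 − 31) × 123 / (72 × 3.46) × 0.85 = 13407.0 / 249.12 × 0.85 ≈ 45.7 mL/min

45.7 mL/min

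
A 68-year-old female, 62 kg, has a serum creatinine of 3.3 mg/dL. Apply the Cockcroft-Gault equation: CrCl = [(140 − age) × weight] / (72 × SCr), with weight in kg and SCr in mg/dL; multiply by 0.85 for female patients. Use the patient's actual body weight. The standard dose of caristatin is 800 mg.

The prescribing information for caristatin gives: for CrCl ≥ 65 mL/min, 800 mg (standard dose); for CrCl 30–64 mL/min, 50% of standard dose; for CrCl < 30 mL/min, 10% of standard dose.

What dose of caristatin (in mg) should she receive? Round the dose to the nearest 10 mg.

CrCl = (140 − 68) × 62 / (72 × 3.3) × 0.85 = 4464.0 / 237.60 × 0.85 ≈ 16.0 mL/min
CrCl ≈ 16 mL/min → bracket < 30 mL/min.
10% of 800 mg = 80 mg

80 mg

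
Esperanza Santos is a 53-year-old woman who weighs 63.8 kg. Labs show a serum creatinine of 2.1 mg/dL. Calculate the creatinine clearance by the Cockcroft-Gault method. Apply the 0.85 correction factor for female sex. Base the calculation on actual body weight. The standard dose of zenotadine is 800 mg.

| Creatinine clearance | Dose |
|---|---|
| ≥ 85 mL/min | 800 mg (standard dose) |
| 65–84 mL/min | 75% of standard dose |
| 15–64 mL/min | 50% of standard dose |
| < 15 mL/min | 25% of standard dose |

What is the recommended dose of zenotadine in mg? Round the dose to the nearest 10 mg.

400 mg

CrCl = (140 − 53) × 63.8 / (72 × 2.1) × 0.85 = 5550.6 / 151.20 × 0.85 ≈ 31.2 mL/min
CrCl ≈ 31 mL/min → bracket 15–64 mL/min.
50% of 800 mg = 400 mg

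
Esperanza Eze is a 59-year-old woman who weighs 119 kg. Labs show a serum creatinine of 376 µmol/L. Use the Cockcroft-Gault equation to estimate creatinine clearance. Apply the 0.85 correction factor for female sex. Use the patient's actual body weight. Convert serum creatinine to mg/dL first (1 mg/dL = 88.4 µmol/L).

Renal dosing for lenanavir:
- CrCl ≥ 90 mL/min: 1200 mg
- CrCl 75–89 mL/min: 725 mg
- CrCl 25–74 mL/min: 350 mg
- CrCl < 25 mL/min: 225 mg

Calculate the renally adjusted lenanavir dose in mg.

SCr = 376 / 88.4 = 4.253 mg/dL
CrCl = (140 − 59) × 119 / (72 × 4.253) × 0.85 = 9639.0 / 306.22 × 0.85 ≈ 26.8 mL/min
CrCl ≈ 27 mL/min → bracket 25–74 mL/min.
Dose for this bracket: 350 mg.

350 mg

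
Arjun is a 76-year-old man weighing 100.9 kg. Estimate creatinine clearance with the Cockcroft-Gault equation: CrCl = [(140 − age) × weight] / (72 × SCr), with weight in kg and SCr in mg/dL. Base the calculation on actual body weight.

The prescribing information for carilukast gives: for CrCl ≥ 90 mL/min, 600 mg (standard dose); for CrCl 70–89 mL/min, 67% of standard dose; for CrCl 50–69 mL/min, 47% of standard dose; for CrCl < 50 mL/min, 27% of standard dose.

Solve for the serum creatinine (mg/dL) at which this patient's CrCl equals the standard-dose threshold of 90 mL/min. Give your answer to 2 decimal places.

Standard dose requires CrCl ≥ 90 mL/min.
Set (140 − 76) × 100.9 / (72 × SCr) = 90
SCr = (140 − 76) × 100.9 / (72 × 90) = 0.997 mg/dL

1.00 mg/dL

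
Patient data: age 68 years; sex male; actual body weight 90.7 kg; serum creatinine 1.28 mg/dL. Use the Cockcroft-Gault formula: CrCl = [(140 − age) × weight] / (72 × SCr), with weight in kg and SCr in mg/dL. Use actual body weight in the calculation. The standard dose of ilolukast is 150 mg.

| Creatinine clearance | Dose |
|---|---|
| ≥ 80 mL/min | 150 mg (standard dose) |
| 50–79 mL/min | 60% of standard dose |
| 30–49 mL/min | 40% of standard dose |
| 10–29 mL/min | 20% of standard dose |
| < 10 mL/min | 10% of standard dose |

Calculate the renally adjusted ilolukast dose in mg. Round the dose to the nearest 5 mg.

90 mg

CrCl = (140 − 68) × 90.7 / (72 × 1.28) = 6530.4 / 92.16 ≈ 70.9 mL/min
CrCl ≈ 71 mL/min → bracket 50–79 mL/min.
60% of 150 mg = 90 mg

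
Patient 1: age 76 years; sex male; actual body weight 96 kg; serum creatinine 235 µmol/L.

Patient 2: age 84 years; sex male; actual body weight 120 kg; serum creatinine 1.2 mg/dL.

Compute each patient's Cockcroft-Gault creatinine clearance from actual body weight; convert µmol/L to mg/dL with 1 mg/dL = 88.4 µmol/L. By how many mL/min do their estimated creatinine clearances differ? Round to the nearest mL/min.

46 mL/min

Patient 1: SCr = 235 / 88.4 = 2.658 mg/dL
Patient 1: CrCl = (140 − 76) × 96 / (72 × 2.658) = 6144.0 / 191.38 ≈ 32.1 mL/min
Patient 2: CrCl = (140 − 84) × 120 / (72 × 1.2) = 6720.0 / 86.40 ≈ 77.8 mL/min
|32.1 − 77.8| = 45.7 mL/min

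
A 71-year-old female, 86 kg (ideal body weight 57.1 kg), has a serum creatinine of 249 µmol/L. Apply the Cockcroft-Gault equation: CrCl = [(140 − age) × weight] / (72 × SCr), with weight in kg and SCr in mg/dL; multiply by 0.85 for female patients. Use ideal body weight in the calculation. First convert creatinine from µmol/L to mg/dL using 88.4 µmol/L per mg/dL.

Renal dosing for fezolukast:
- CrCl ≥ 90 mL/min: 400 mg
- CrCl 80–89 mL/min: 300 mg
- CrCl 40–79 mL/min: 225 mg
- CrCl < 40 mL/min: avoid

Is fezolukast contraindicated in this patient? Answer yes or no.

yes

SCr = 249 / 88.4 = 2.817 mg/dL
CrCl = (140 − 71) × 57.1 / (72 × 2.817) × 0.85 = 3939.9 / 202.82 × 0.85 ≈ 16.5 mL/min
CrCl ≈ 17 mL/min, which is < 40 mL/min.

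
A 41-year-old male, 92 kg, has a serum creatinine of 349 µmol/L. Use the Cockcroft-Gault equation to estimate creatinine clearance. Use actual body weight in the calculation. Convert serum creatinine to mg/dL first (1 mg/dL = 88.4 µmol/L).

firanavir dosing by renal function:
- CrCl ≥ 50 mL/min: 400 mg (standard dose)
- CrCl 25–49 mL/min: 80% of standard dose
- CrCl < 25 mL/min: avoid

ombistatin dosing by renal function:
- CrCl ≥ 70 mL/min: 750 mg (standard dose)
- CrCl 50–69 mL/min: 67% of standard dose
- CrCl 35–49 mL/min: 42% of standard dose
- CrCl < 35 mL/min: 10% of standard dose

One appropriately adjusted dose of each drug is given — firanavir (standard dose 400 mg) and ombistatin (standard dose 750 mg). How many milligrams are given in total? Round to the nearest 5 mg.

SCr = 349 / 88.4 = 3.948 mg/dL
CrCl = (140 − 41) × 92 / (72 × 3.948) = 9108.0 / 284.26 ≈ 32.0 mL/min
CrCl ≈ 32 mL/min.
firanavir: 25–49 mL/min → 80% of 400 mg = 320 mg.
ombistatin: < 35 mL/min → 10% of 750 mg = 75 mg.
Total = 320 + 75 = 395 mg.

395 mg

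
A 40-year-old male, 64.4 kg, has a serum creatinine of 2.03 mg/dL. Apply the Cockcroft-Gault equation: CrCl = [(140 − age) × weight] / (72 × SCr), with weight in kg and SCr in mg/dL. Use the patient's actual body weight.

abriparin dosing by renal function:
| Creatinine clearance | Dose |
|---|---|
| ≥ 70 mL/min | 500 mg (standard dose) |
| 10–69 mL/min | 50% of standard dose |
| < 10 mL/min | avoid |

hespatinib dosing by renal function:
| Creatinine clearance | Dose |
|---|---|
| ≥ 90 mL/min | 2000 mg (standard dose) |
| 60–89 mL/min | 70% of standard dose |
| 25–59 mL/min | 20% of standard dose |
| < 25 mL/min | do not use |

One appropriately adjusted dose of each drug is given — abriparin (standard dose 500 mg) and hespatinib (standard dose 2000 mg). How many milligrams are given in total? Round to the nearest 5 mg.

650 mg

CrCl = (140 − 40) × 64.4 / (72 × 2.03) = 6440.0 / 146.16 ≈ 44.1 mL/min
CrCl ≈ 44 mL/min.
abriparin: 10–69 mL/min → 50% of 500 mg = 250 mg.
hespatinib: 25–59 mL/min → 20% of 2000 mg = 400 mg.
Total = 250 + 400 = 650 mg.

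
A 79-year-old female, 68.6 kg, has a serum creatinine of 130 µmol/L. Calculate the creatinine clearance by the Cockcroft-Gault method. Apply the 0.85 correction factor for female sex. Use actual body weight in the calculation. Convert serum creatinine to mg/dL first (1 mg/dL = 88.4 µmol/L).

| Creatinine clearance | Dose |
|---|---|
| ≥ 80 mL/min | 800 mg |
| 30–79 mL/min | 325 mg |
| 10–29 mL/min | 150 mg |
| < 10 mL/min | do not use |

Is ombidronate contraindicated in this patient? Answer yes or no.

no

SCr = 130 / 88.4 = 1.471 mg/dL
CrCl = (140 − 79) × 68.6 / (72 × 1.471) × 0.85 = 4184.6 / 105.91 × 0.85 ≈ 33.6 mL/min
CrCl ≈ 34 mL/min, which is ≥ 10 mL/min.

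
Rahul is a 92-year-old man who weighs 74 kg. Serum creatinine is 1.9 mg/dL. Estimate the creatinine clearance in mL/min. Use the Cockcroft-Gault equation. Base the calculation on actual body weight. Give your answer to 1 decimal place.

26.0 mL/min

CrCl = (140 − 92) × 74 / (72 × 1.9) = 3552.0 / 136.80 ≈ 26.0 mL/min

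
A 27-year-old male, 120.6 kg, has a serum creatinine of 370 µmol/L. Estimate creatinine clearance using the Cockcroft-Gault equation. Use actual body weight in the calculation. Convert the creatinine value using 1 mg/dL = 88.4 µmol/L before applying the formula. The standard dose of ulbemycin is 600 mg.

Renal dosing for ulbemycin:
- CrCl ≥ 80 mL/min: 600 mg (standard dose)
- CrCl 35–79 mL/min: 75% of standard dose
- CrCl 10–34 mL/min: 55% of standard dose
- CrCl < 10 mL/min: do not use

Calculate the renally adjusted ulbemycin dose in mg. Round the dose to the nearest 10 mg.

450 mg

SCr = 370 / 88.4 = 4.186 mg/dL
CrCl = (140 − 27) × 120.6 / (72 × 4.186) = 13627.8 / 301.39 ≈ 45.2 mL/min
CrCl ≈ 45 mL/min → bracket 35–79 mL/min.
75% of 600 mg = 450 mg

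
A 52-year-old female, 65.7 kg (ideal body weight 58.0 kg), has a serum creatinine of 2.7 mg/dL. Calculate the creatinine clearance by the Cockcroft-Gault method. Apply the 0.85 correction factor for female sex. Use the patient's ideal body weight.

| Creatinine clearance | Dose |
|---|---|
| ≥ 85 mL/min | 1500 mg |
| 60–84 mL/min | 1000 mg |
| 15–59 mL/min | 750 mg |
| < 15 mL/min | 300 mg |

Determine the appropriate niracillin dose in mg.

750 mg

CrCl = (140 − 52) × 58 / (72 × 2.7) × 0.85 = 5104.0 / 194.40 × 0.85 ≈ 22.3 mL/min
CrCl ≈ 22 mL/min → bracket 15–59 mL/min.
Dose for this bracket: 750 mg.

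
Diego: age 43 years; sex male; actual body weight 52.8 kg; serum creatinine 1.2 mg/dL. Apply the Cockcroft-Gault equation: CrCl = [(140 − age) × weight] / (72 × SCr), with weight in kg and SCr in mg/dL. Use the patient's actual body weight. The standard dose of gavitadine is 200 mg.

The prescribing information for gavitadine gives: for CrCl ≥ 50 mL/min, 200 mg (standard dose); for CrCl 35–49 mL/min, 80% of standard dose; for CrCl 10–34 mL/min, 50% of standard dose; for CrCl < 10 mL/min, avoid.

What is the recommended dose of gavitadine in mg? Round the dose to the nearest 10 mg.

200 mg

CrCl = (140 − 43) × 52.8 / (72 × 1.2) = 5121.6 / 86.40 ≈ 59.3 mL/min
CrCl ≈ 59 mL/min → bracket ≥ 50 mL/min.
100% of 200 mg = 200 mg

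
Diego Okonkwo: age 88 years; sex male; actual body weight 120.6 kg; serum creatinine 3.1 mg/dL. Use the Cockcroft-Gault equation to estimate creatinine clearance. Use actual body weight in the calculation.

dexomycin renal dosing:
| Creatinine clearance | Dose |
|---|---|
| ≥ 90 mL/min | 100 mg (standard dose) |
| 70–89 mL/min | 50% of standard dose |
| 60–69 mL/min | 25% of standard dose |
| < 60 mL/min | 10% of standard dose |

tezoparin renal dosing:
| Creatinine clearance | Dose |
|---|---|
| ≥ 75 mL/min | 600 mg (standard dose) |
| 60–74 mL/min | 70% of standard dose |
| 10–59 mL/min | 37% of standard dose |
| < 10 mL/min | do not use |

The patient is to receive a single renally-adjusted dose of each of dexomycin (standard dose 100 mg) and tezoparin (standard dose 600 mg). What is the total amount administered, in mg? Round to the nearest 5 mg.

CrCl = (140 − 88) × 120.6 / (72 × 3.1) = 6271.2 / 223.20 ≈ 28.1 mL/min
CrCl ≈ 28 mL/min.
dexomycin: < 60 mL/min → 10% of 100 mg = 10 mg.
tezoparin: 10–59 mL/min → 37% of 600 mg = 222 mg.
Total = 10 + 222 = 232 mg.

230 mg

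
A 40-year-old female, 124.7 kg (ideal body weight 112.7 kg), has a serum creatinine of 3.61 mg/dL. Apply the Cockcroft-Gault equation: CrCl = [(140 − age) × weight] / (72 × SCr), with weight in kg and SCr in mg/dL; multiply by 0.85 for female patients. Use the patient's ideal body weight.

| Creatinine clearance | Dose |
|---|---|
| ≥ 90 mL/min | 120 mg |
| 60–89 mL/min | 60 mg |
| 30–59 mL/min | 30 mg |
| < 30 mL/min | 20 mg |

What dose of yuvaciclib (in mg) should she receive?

30 mg

CrCl = (140 − 40) × 112.7 / (72 × 3.61) × 0.85 = 11270.0 / 259.92 × 0.85 ≈ 36.9 mL/min
CrCl ≈ 37 mL/min → bracket 30–59 mL/min.
Dose for this bracket: 30 mg.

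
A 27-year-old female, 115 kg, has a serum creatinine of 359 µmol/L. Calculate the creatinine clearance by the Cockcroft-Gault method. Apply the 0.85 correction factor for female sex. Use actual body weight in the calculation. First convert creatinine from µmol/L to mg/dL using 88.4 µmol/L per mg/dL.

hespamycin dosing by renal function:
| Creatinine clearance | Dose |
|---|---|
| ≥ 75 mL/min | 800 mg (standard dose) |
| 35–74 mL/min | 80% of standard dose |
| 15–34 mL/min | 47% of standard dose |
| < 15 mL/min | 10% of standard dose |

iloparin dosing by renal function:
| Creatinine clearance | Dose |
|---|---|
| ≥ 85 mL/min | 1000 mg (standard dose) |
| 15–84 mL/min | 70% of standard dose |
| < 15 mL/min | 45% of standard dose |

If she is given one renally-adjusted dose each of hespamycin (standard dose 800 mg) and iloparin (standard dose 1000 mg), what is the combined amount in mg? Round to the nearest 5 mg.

SCr = 359 / 88.4 = 4.061 mg/dL
CrCl = (140 − 27) × 115 / (72 × 4.061) × 0.85 = 12995.0 / 292.39 × 0.85 ≈ 37.8 mL/min
CrCl ≈ 38 mL/min.
hespamycin: 35–74 mL/min → 80% of 800 mg = 640 mg.
iloparin: 15–84 mL/min → 70% of 1000 mg = 700 mg.
Total = 640 + 700 = 1340 mg.

1340 mg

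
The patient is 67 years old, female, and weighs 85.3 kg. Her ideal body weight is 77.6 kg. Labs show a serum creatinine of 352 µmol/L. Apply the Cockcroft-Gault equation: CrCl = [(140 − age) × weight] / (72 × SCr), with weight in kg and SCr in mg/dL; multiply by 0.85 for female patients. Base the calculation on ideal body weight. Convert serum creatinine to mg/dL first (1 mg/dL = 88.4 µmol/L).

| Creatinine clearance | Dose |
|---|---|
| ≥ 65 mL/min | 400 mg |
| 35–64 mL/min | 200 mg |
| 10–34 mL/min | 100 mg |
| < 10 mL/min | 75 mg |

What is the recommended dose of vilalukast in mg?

SCr = 352 / 88.4 = 3.982 mg/dL
CrCl = (140 − 67) × 77.6 / (72 × 3.982) × 0.85 = 5664.8 / 286.70 × 0.85 ≈ 16.8 mL/min
CrCl ≈ 17 mL/min → bracket 10–34 mL/min.
Dose for this bracket: 100 mg.

100 mg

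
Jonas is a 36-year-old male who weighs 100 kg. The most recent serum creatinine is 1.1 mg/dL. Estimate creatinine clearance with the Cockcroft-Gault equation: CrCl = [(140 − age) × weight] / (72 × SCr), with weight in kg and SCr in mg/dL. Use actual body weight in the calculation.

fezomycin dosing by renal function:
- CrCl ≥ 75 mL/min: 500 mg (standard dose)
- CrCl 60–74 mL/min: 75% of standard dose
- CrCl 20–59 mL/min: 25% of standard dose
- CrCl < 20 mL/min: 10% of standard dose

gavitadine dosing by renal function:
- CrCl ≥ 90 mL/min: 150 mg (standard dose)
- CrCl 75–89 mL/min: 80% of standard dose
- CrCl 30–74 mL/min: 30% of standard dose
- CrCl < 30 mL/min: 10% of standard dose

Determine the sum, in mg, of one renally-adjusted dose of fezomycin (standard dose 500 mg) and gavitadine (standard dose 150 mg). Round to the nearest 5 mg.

650 mg

CrCl = (140 − 36) × 100 / (72 × 1.1) = 10400.0 / 79.20 ≈ 131.3 mL/min
CrCl ≈ 131 mL/min.
fezomycin: ≥ 75 mL/min → 100% of 500 mg = 500 mg.
gavitadine: ≥ 90 mL/min → 100% of 150 mg = 150 mg.
Total = 500 + 150 = 650 mg.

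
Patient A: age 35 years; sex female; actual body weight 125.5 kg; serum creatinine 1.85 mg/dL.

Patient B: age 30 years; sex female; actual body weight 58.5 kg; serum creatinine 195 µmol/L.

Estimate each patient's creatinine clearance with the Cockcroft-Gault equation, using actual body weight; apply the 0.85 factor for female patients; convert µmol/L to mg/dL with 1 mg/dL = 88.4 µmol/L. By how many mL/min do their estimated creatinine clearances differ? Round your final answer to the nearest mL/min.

Patient A: CrCl = (140 − 35) × 125.5 / (72 × 1.85) × 0.85 = 13177.5 / 133.20 × 0.85 ≈ 84.1 mL/min
Patient B: SCr = 195 / 88.4 = 2.206 mg/dL
Patient B: CrCl = (140 − 30) × 58.5 / (72 × 2.206) × 0.85 = 6435.0 / 158.83 × 0.85 ≈ 34.4 mL/min
|84.1 − 34.4| = 49.7 mL/min

50 mL/min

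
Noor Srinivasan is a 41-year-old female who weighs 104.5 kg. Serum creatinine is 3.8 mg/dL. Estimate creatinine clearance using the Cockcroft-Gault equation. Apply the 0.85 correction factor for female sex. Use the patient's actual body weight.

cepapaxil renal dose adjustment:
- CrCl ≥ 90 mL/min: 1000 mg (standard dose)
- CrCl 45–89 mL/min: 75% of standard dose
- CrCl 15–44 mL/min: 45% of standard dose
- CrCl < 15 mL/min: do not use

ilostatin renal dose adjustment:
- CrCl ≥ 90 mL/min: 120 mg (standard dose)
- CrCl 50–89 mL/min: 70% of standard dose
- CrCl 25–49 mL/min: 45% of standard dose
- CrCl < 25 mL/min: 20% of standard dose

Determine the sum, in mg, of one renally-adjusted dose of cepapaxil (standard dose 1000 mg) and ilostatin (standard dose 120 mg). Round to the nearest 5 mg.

505 mg

CrCl = (140 − 41) × 104.5 / (72 × 3.8) × 0.85 = 10345.5 / 273.60 × 0.85 ≈ 32.1 mL/min
CrCl ≈ 32 mL/min.
cepapaxil: 15–44 mL/min → 45% of 1000 mg = 450 mg.
ilostatin: 25–49 mL/min → 45% of 120 mg = 54 mg.
Total = 450 + 54 = 504 mg.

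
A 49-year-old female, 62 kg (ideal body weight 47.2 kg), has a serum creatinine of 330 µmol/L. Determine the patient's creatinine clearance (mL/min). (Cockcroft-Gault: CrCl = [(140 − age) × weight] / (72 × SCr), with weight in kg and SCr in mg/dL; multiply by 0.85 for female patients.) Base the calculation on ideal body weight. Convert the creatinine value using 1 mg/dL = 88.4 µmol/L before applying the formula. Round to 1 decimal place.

13.6 mL/min

SCr = 330 / 88.4 = 3.733 mg/dL
CrCl = (140 − 49) × 47.2 / (72 × 3.733) × 0.85 = 4295.2 / 268.78 × 0.85 ≈ 13.6 mL/min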